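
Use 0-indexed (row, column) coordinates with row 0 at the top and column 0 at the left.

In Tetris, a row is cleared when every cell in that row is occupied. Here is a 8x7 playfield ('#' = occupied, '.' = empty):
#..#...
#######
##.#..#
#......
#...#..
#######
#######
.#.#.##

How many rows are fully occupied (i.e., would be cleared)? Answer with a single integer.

Check each row:
  row 0: 5 empty cells -> not full
  row 1: 0 empty cells -> FULL (clear)
  row 2: 3 empty cells -> not full
  row 3: 6 empty cells -> not full
  row 4: 5 empty cells -> not full
  row 5: 0 empty cells -> FULL (clear)
  row 6: 0 empty cells -> FULL (clear)
  row 7: 3 empty cells -> not full
Total rows cleared: 3

Answer: 3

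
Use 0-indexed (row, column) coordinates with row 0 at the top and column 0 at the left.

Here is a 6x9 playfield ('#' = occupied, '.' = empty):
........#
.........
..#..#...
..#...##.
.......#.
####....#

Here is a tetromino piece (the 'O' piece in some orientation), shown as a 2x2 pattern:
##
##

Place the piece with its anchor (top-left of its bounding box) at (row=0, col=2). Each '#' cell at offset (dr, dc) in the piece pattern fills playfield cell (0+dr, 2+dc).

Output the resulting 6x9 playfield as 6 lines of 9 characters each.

Fill (0+0,2+0) = (0,2)
Fill (0+0,2+1) = (0,3)
Fill (0+1,2+0) = (1,2)
Fill (0+1,2+1) = (1,3)

Answer: ..##....#
..##.....
..#..#...
..#...##.
.......#.
####....#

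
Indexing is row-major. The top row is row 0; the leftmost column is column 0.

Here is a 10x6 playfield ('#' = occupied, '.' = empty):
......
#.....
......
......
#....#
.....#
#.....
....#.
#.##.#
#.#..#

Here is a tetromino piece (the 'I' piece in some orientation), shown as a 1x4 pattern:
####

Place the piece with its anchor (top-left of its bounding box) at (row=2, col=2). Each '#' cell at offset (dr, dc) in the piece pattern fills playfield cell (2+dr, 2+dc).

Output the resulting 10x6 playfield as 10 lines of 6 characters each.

Fill (2+0,2+0) = (2,2)
Fill (2+0,2+1) = (2,3)
Fill (2+0,2+2) = (2,4)
Fill (2+0,2+3) = (2,5)

Answer: ......
#.....
..####
......
#....#
.....#
#.....
....#.
#.##.#
#.#..#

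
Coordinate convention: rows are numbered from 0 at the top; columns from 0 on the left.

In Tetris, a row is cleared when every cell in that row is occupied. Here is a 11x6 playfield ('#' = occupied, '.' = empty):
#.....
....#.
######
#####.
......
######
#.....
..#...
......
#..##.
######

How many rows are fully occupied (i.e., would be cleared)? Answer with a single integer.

Check each row:
  row 0: 5 empty cells -> not full
  row 1: 5 empty cells -> not full
  row 2: 0 empty cells -> FULL (clear)
  row 3: 1 empty cell -> not full
  row 4: 6 empty cells -> not full
  row 5: 0 empty cells -> FULL (clear)
  row 6: 5 empty cells -> not full
  row 7: 5 empty cells -> not full
  row 8: 6 empty cells -> not full
  row 9: 3 empty cells -> not full
  row 10: 0 empty cells -> FULL (clear)
Total rows cleared: 3

Answer: 3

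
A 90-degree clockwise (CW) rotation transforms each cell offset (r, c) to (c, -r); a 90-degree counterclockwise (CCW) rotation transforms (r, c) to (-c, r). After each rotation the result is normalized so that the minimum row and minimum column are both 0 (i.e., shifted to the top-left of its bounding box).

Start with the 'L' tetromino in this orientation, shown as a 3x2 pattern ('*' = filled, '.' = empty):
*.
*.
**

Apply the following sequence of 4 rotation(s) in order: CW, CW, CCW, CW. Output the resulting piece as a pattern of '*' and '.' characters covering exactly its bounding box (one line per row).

Answer: **
.*
.*

Derivation:
Start:
*.
*.
**
After rotation 1 (CW):
***
*..
After rotation 2 (CW):
**
.*
.*
After rotation 3 (CCW):
***
*..
After rotation 4 (CW):
**
.*
.*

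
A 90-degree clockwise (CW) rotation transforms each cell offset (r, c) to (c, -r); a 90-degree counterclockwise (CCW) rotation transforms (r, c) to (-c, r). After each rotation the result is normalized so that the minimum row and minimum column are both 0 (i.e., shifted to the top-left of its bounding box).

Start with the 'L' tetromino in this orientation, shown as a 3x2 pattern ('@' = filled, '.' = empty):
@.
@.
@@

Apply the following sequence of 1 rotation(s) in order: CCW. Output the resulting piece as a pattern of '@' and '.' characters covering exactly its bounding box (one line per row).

Answer: ..@
@@@

Derivation:
Start:
@.
@.
@@
After rotation 1 (CCW):
..@
@@@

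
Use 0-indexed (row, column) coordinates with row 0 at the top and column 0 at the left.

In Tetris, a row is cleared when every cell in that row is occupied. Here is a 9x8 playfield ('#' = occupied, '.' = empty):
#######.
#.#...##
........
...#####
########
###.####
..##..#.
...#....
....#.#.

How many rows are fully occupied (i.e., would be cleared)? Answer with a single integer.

Check each row:
  row 0: 1 empty cell -> not full
  row 1: 4 empty cells -> not full
  row 2: 8 empty cells -> not full
  row 3: 3 empty cells -> not full
  row 4: 0 empty cells -> FULL (clear)
  row 5: 1 empty cell -> not full
  row 6: 5 empty cells -> not full
  row 7: 7 empty cells -> not full
  row 8: 6 empty cells -> not full
Total rows cleared: 1

Answer: 1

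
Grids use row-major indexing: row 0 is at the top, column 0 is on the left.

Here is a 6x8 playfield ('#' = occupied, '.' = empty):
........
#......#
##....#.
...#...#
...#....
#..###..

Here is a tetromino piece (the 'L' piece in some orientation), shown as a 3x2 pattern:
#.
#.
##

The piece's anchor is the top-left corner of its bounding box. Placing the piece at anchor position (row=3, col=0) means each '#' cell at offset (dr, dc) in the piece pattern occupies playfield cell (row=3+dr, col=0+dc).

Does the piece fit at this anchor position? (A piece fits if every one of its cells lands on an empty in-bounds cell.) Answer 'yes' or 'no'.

Answer: no

Derivation:
Check each piece cell at anchor (3, 0):
  offset (0,0) -> (3,0): empty -> OK
  offset (1,0) -> (4,0): empty -> OK
  offset (2,0) -> (5,0): occupied ('#') -> FAIL
  offset (2,1) -> (5,1): empty -> OK
All cells valid: no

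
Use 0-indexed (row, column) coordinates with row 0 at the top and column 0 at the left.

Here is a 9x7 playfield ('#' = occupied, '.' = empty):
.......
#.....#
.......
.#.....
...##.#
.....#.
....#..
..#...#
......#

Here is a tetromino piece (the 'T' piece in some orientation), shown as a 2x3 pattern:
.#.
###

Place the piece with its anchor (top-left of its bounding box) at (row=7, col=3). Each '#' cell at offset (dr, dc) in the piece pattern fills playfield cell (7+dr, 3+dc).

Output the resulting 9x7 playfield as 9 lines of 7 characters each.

Fill (7+0,3+1) = (7,4)
Fill (7+1,3+0) = (8,3)
Fill (7+1,3+1) = (8,4)
Fill (7+1,3+2) = (8,5)

Answer: .......
#.....#
.......
.#.....
...##.#
.....#.
....#..
..#.#.#
...####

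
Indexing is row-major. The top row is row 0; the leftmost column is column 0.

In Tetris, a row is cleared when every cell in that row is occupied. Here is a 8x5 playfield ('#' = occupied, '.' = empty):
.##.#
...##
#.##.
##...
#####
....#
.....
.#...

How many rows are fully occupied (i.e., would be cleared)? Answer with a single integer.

Answer: 1

Derivation:
Check each row:
  row 0: 2 empty cells -> not full
  row 1: 3 empty cells -> not full
  row 2: 2 empty cells -> not full
  row 3: 3 empty cells -> not full
  row 4: 0 empty cells -> FULL (clear)
  row 5: 4 empty cells -> not full
  row 6: 5 empty cells -> not full
  row 7: 4 empty cells -> not full
Total rows cleared: 1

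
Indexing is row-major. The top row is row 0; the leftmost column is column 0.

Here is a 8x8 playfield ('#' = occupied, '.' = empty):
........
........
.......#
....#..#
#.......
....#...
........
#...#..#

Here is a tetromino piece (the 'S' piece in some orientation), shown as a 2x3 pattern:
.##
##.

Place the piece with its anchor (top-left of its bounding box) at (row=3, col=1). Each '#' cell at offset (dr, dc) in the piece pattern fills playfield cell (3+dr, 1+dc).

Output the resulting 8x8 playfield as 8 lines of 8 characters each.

Fill (3+0,1+1) = (3,2)
Fill (3+0,1+2) = (3,3)
Fill (3+1,1+0) = (4,1)
Fill (3+1,1+1) = (4,2)

Answer: ........
........
.......#
..###..#
###.....
....#...
........
#...#..#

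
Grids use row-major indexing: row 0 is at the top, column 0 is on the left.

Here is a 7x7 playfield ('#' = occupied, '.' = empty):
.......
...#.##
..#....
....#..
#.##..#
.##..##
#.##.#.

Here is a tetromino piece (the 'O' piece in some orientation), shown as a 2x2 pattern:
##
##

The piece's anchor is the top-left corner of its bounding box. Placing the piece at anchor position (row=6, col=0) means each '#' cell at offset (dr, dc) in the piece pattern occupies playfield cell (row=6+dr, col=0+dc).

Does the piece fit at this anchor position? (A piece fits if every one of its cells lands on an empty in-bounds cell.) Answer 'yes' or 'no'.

Answer: no

Derivation:
Check each piece cell at anchor (6, 0):
  offset (0,0) -> (6,0): occupied ('#') -> FAIL
  offset (0,1) -> (6,1): empty -> OK
  offset (1,0) -> (7,0): out of bounds -> FAIL
  offset (1,1) -> (7,1): out of bounds -> FAIL
All cells valid: no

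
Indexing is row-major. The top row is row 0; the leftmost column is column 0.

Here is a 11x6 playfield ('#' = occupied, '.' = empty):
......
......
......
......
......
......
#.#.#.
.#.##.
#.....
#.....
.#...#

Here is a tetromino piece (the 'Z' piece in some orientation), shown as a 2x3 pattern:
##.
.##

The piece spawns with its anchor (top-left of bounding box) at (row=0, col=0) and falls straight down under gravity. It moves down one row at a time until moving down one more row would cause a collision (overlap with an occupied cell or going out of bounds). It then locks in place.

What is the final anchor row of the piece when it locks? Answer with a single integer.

Spawn at (row=0, col=0). Try each row:
  row 0: fits
  row 1: fits
  row 2: fits
  row 3: fits
  row 4: fits
  row 5: blocked -> lock at row 4

Answer: 4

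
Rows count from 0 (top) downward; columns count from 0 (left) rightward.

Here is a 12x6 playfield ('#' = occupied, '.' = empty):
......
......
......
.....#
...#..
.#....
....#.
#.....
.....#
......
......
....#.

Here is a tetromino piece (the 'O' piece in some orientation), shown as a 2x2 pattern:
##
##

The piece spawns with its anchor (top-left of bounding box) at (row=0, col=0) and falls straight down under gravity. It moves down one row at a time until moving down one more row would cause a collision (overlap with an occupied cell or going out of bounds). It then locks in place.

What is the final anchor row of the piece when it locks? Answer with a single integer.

Answer: 3

Derivation:
Spawn at (row=0, col=0). Try each row:
  row 0: fits
  row 1: fits
  row 2: fits
  row 3: fits
  row 4: blocked -> lock at row 3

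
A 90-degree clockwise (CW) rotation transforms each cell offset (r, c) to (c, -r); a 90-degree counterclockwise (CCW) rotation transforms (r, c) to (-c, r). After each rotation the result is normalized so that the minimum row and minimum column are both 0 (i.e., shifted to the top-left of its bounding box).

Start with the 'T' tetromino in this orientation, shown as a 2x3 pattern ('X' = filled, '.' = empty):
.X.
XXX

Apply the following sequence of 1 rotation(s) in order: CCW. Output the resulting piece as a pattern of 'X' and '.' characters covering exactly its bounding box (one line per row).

Start:
.X.
XXX
After rotation 1 (CCW):
.X
XX
.X

Answer: .X
XX
.X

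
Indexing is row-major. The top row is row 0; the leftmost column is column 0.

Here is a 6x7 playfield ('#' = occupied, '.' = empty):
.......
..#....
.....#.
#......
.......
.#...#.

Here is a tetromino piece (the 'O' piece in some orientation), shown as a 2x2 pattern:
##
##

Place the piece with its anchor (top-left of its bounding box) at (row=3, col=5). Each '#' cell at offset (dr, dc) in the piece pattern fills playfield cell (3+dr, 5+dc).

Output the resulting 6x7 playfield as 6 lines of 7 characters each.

Fill (3+0,5+0) = (3,5)
Fill (3+0,5+1) = (3,6)
Fill (3+1,5+0) = (4,5)
Fill (3+1,5+1) = (4,6)

Answer: .......
..#....
.....#.
#....##
.....##
.#...#.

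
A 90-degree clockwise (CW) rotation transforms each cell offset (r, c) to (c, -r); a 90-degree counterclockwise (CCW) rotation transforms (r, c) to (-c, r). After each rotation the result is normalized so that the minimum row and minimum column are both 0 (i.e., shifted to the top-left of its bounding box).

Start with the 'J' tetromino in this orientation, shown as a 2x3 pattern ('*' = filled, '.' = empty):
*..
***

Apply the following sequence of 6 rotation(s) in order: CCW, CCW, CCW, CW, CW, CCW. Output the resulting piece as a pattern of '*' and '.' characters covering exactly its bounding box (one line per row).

Answer: ***
..*

Derivation:
Start:
*..
***
After rotation 1 (CCW):
.*
.*
**
After rotation 2 (CCW):
***
..*
After rotation 3 (CCW):
**
*.
*.
After rotation 4 (CW):
***
..*
After rotation 5 (CW):
.*
.*
**
After rotation 6 (CCW):
***
..*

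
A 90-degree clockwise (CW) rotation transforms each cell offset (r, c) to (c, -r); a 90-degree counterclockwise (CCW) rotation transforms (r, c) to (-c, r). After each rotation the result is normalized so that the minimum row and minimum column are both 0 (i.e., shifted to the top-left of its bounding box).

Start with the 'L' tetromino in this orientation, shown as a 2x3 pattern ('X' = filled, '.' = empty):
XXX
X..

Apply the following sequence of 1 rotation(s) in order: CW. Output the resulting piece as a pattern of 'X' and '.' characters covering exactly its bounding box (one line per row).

Start:
XXX
X..
After rotation 1 (CW):
XX
.X
.X

Answer: XX
.X
.X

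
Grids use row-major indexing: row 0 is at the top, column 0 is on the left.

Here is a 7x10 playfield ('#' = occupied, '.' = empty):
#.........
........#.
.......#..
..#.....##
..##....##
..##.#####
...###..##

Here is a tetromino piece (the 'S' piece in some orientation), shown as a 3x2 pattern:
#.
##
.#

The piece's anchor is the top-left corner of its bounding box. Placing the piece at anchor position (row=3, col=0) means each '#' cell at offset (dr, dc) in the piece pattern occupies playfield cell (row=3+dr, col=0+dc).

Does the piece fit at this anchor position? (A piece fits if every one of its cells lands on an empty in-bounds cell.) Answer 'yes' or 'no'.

Check each piece cell at anchor (3, 0):
  offset (0,0) -> (3,0): empty -> OK
  offset (1,0) -> (4,0): empty -> OK
  offset (1,1) -> (4,1): empty -> OK
  offset (2,1) -> (5,1): empty -> OK
All cells valid: yes

Answer: yes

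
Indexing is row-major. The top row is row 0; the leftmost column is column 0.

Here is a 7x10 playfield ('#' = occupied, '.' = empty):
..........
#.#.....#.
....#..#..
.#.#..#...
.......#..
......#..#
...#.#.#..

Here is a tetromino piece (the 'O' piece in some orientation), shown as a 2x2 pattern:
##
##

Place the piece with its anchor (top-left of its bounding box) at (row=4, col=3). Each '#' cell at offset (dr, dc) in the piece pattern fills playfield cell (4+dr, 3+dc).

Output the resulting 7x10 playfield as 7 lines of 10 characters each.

Fill (4+0,3+0) = (4,3)
Fill (4+0,3+1) = (4,4)
Fill (4+1,3+0) = (5,3)
Fill (4+1,3+1) = (5,4)

Answer: ..........
#.#.....#.
....#..#..
.#.#..#...
...##..#..
...##.#..#
...#.#.#..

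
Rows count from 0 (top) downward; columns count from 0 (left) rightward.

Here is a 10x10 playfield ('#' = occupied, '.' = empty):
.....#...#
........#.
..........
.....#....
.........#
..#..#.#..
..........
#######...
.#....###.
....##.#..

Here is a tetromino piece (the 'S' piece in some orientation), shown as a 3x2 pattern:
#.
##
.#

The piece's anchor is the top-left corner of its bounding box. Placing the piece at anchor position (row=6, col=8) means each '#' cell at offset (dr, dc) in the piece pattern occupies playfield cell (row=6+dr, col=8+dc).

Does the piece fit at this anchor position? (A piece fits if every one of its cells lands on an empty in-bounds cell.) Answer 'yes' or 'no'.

Check each piece cell at anchor (6, 8):
  offset (0,0) -> (6,8): empty -> OK
  offset (1,0) -> (7,8): empty -> OK
  offset (1,1) -> (7,9): empty -> OK
  offset (2,1) -> (8,9): empty -> OK
All cells valid: yes

Answer: yes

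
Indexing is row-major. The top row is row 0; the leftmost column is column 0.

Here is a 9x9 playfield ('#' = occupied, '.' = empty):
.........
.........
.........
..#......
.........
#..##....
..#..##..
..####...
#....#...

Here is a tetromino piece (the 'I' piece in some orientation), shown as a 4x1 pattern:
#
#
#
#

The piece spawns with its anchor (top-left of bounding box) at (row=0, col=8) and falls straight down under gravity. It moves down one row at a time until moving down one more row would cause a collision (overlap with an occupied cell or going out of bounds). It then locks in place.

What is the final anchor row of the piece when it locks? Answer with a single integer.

Spawn at (row=0, col=8). Try each row:
  row 0: fits
  row 1: fits
  row 2: fits
  row 3: fits
  row 4: fits
  row 5: fits
  row 6: blocked -> lock at row 5

Answer: 5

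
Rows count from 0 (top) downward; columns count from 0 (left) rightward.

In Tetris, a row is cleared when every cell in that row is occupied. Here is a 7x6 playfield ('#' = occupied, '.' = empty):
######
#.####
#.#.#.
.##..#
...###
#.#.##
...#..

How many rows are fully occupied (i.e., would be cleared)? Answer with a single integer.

Check each row:
  row 0: 0 empty cells -> FULL (clear)
  row 1: 1 empty cell -> not full
  row 2: 3 empty cells -> not full
  row 3: 3 empty cells -> not full
  row 4: 3 empty cells -> not full
  row 5: 2 empty cells -> not full
  row 6: 5 empty cells -> not full
Total rows cleared: 1

Answer: 1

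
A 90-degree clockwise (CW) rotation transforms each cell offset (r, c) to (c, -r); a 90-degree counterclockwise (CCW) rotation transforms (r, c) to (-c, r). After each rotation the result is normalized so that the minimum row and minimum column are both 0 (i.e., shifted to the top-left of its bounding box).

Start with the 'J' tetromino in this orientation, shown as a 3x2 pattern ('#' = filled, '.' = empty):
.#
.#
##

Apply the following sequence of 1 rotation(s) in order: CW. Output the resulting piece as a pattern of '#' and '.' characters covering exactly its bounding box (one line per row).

Start:
.#
.#
##
After rotation 1 (CW):
#..
###

Answer: #..
###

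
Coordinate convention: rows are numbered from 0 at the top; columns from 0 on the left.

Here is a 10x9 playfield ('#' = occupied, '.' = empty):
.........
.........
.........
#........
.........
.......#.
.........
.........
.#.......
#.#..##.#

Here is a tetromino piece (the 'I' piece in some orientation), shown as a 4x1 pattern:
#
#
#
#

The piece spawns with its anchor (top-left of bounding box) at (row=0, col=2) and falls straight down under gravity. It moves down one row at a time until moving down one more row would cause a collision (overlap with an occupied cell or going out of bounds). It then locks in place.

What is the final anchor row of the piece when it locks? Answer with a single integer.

Answer: 5

Derivation:
Spawn at (row=0, col=2). Try each row:
  row 0: fits
  row 1: fits
  row 2: fits
  row 3: fits
  row 4: fits
  row 5: fits
  row 6: blocked -> lock at row 5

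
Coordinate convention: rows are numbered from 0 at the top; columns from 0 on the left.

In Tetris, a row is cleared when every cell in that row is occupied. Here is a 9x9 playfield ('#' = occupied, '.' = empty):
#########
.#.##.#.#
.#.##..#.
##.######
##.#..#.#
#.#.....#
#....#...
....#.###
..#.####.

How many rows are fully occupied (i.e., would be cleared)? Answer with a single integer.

Answer: 1

Derivation:
Check each row:
  row 0: 0 empty cells -> FULL (clear)
  row 1: 4 empty cells -> not full
  row 2: 5 empty cells -> not full
  row 3: 1 empty cell -> not full
  row 4: 4 empty cells -> not full
  row 5: 6 empty cells -> not full
  row 6: 7 empty cells -> not full
  row 7: 5 empty cells -> not full
  row 8: 4 empty cells -> not full
Total rows cleared: 1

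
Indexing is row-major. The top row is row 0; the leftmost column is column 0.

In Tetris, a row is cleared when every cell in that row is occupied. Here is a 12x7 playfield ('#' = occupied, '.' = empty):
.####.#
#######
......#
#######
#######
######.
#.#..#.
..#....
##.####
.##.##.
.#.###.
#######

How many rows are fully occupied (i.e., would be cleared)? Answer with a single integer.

Answer: 4

Derivation:
Check each row:
  row 0: 2 empty cells -> not full
  row 1: 0 empty cells -> FULL (clear)
  row 2: 6 empty cells -> not full
  row 3: 0 empty cells -> FULL (clear)
  row 4: 0 empty cells -> FULL (clear)
  row 5: 1 empty cell -> not full
  row 6: 4 empty cells -> not full
  row 7: 6 empty cells -> not full
  row 8: 1 empty cell -> not full
  row 9: 3 empty cells -> not full
  row 10: 3 empty cells -> not full
  row 11: 0 empty cells -> FULL (clear)
Total rows cleared: 4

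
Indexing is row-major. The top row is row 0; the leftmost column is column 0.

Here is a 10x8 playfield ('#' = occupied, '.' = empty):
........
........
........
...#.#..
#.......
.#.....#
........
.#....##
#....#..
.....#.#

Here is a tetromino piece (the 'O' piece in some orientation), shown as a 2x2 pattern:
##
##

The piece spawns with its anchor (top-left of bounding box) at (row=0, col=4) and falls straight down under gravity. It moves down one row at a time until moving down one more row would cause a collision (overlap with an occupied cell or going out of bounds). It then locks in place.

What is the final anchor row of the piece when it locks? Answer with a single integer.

Spawn at (row=0, col=4). Try each row:
  row 0: fits
  row 1: fits
  row 2: blocked -> lock at row 1

Answer: 1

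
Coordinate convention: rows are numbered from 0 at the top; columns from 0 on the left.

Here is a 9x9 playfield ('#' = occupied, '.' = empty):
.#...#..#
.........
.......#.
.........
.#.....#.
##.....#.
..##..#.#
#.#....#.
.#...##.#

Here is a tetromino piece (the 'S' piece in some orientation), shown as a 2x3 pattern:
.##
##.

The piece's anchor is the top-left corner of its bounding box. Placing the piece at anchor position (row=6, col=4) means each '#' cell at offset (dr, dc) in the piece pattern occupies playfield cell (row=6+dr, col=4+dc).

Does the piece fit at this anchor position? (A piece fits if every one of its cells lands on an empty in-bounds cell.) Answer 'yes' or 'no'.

Check each piece cell at anchor (6, 4):
  offset (0,1) -> (6,5): empty -> OK
  offset (0,2) -> (6,6): occupied ('#') -> FAIL
  offset (1,0) -> (7,4): empty -> OK
  offset (1,1) -> (7,5): empty -> OK
All cells valid: no

Answer: no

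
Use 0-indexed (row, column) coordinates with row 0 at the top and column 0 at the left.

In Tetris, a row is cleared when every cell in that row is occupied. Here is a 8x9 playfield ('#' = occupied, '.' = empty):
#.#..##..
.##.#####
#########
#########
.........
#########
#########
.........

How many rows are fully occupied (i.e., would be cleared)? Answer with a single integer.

Check each row:
  row 0: 5 empty cells -> not full
  row 1: 2 empty cells -> not full
  row 2: 0 empty cells -> FULL (clear)
  row 3: 0 empty cells -> FULL (clear)
  row 4: 9 empty cells -> not full
  row 5: 0 empty cells -> FULL (clear)
  row 6: 0 empty cells -> FULL (clear)
  row 7: 9 empty cells -> not full
Total rows cleared: 4

Answer: 4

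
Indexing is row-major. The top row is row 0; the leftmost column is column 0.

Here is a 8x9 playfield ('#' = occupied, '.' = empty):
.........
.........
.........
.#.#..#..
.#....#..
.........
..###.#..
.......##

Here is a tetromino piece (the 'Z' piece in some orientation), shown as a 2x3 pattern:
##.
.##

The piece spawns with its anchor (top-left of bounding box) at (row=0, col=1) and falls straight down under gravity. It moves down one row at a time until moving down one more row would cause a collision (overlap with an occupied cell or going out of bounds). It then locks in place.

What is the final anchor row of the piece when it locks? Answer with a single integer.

Answer: 1

Derivation:
Spawn at (row=0, col=1). Try each row:
  row 0: fits
  row 1: fits
  row 2: blocked -> lock at row 1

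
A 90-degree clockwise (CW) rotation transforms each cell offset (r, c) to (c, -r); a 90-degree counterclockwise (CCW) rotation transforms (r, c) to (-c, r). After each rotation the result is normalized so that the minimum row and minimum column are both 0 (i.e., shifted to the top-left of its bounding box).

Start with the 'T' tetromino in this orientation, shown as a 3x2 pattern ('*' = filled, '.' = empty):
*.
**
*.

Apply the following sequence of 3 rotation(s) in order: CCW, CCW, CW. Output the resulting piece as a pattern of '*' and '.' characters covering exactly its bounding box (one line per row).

Start:
*.
**
*.
After rotation 1 (CCW):
.*.
***
After rotation 2 (CCW):
.*
**
.*
After rotation 3 (CW):
.*.
***

Answer: .*.
***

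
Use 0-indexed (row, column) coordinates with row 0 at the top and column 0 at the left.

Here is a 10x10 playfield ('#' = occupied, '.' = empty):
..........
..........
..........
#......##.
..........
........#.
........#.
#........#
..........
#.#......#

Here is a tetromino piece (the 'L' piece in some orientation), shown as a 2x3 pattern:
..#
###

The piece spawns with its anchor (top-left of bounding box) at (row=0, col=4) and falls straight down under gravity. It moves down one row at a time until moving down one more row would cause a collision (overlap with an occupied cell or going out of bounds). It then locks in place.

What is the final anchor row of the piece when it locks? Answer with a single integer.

Spawn at (row=0, col=4). Try each row:
  row 0: fits
  row 1: fits
  row 2: fits
  row 3: fits
  row 4: fits
  row 5: fits
  row 6: fits
  row 7: fits
  row 8: fits
  row 9: blocked -> lock at row 8

Answer: 8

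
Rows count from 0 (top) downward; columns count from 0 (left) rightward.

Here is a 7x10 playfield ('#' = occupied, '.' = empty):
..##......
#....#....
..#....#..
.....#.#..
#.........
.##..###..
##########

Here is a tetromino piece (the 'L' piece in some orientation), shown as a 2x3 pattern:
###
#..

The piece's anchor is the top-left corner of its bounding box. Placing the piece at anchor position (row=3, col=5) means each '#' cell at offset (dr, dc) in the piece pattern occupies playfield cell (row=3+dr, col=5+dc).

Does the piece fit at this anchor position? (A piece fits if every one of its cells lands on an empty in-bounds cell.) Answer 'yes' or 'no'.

Answer: no

Derivation:
Check each piece cell at anchor (3, 5):
  offset (0,0) -> (3,5): occupied ('#') -> FAIL
  offset (0,1) -> (3,6): empty -> OK
  offset (0,2) -> (3,7): occupied ('#') -> FAIL
  offset (1,0) -> (4,5): empty -> OK
All cells valid: no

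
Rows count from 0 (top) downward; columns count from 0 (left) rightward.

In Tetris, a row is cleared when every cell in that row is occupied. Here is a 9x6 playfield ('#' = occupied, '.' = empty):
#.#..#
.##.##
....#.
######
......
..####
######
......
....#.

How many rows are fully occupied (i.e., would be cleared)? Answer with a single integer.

Answer: 2

Derivation:
Check each row:
  row 0: 3 empty cells -> not full
  row 1: 2 empty cells -> not full
  row 2: 5 empty cells -> not full
  row 3: 0 empty cells -> FULL (clear)
  row 4: 6 empty cells -> not full
  row 5: 2 empty cells -> not full
  row 6: 0 empty cells -> FULL (clear)
  row 7: 6 empty cells -> not full
  row 8: 5 empty cells -> not full
Total rows cleared: 2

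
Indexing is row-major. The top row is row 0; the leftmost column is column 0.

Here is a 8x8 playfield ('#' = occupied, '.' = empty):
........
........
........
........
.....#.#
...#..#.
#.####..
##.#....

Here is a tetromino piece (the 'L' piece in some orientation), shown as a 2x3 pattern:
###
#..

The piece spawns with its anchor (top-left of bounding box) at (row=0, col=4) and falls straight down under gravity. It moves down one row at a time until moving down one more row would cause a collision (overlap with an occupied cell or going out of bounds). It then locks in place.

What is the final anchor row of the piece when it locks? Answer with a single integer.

Answer: 3

Derivation:
Spawn at (row=0, col=4). Try each row:
  row 0: fits
  row 1: fits
  row 2: fits
  row 3: fits
  row 4: blocked -> lock at row 3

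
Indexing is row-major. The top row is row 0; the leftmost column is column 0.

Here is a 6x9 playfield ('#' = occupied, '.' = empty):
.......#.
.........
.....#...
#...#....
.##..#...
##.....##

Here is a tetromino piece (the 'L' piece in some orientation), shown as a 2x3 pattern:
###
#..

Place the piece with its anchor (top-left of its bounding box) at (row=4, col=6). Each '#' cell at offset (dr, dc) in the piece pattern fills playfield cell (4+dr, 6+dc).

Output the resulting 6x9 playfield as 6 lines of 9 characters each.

Answer: .......#.
.........
.....#...
#...#....
.##..####
##....###

Derivation:
Fill (4+0,6+0) = (4,6)
Fill (4+0,6+1) = (4,7)
Fill (4+0,6+2) = (4,8)
Fill (4+1,6+0) = (5,6)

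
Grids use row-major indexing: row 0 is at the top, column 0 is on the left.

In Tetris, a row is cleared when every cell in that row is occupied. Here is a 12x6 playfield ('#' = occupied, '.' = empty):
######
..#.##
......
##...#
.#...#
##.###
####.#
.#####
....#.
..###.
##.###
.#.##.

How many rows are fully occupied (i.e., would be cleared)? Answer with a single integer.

Check each row:
  row 0: 0 empty cells -> FULL (clear)
  row 1: 3 empty cells -> not full
  row 2: 6 empty cells -> not full
  row 3: 3 empty cells -> not full
  row 4: 4 empty cells -> not full
  row 5: 1 empty cell -> not full
  row 6: 1 empty cell -> not full
  row 7: 1 empty cell -> not full
  row 8: 5 empty cells -> not full
  row 9: 3 empty cells -> not full
  row 10: 1 empty cell -> not full
  row 11: 3 empty cells -> not full
Total rows cleared: 1

Answer: 1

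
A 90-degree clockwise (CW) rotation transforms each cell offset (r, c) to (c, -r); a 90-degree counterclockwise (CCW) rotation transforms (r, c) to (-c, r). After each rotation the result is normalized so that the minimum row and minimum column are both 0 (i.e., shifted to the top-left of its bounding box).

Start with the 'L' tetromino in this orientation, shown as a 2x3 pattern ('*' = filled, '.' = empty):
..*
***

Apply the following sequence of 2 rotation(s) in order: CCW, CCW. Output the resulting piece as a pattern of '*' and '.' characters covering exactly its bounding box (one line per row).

Answer: ***
*..

Derivation:
Start:
..*
***
After rotation 1 (CCW):
**
.*
.*
After rotation 2 (CCW):
***
*..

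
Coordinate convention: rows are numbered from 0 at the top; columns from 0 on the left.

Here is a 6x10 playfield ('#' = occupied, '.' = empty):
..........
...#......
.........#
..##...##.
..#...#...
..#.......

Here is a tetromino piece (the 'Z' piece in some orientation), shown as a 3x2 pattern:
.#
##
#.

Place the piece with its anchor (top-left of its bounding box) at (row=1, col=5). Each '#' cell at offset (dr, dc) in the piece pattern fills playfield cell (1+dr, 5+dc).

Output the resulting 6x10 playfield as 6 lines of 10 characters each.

Fill (1+0,5+1) = (1,6)
Fill (1+1,5+0) = (2,5)
Fill (1+1,5+1) = (2,6)
Fill (1+2,5+0) = (3,5)

Answer: ..........
...#..#...
.....##..#
..##.#.##.
..#...#...
..#.......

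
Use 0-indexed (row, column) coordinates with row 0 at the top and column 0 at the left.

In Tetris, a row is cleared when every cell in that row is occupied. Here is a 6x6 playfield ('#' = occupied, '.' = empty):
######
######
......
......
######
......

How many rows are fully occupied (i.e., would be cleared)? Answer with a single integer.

Check each row:
  row 0: 0 empty cells -> FULL (clear)
  row 1: 0 empty cells -> FULL (clear)
  row 2: 6 empty cells -> not full
  row 3: 6 empty cells -> not full
  row 4: 0 empty cells -> FULL (clear)
  row 5: 6 empty cells -> not full
Total rows cleared: 3

Answer: 3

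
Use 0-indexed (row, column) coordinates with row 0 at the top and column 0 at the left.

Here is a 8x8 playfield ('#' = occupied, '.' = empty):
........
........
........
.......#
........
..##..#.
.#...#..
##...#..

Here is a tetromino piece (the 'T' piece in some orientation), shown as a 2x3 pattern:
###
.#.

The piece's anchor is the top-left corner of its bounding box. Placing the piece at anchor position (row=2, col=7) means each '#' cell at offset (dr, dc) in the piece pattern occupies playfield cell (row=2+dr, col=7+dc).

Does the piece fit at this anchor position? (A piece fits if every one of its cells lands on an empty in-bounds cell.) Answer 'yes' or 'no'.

Check each piece cell at anchor (2, 7):
  offset (0,0) -> (2,7): empty -> OK
  offset (0,1) -> (2,8): out of bounds -> FAIL
  offset (0,2) -> (2,9): out of bounds -> FAIL
  offset (1,1) -> (3,8): out of bounds -> FAIL
All cells valid: no

Answer: no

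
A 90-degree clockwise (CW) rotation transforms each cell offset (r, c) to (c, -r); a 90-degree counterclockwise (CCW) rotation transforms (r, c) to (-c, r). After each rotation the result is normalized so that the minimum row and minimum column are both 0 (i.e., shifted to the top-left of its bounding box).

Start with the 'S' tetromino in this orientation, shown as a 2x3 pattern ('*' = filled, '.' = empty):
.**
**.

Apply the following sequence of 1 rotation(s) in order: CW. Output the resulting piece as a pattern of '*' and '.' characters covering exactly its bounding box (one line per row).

Start:
.**
**.
After rotation 1 (CW):
*.
**
.*

Answer: *.
**
.*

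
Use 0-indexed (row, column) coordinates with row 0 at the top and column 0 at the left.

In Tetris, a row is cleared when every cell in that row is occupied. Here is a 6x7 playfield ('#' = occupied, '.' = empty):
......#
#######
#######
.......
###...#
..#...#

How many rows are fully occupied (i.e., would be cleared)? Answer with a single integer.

Answer: 2

Derivation:
Check each row:
  row 0: 6 empty cells -> not full
  row 1: 0 empty cells -> FULL (clear)
  row 2: 0 empty cells -> FULL (clear)
  row 3: 7 empty cells -> not full
  row 4: 3 empty cells -> not full
  row 5: 5 empty cells -> not full
Total rows cleared: 2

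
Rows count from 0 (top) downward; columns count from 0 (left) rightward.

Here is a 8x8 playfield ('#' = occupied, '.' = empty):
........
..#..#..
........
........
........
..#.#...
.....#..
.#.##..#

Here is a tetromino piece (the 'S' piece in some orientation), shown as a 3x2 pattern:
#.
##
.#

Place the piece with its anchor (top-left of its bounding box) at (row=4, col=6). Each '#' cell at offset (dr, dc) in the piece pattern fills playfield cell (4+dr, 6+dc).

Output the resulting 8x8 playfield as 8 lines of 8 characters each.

Fill (4+0,6+0) = (4,6)
Fill (4+1,6+0) = (5,6)
Fill (4+1,6+1) = (5,7)
Fill (4+2,6+1) = (6,7)

Answer: ........
..#..#..
........
........
......#.
..#.#.##
.....#.#
.#.##..#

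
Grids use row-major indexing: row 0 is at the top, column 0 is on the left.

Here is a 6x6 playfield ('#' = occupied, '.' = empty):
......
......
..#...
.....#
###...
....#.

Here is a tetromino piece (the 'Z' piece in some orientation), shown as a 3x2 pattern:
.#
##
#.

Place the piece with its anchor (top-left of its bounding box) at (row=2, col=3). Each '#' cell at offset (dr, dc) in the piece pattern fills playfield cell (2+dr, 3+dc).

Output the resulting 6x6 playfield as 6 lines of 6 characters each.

Fill (2+0,3+1) = (2,4)
Fill (2+1,3+0) = (3,3)
Fill (2+1,3+1) = (3,4)
Fill (2+2,3+0) = (4,3)

Answer: ......
......
..#.#.
...###
####..
....#.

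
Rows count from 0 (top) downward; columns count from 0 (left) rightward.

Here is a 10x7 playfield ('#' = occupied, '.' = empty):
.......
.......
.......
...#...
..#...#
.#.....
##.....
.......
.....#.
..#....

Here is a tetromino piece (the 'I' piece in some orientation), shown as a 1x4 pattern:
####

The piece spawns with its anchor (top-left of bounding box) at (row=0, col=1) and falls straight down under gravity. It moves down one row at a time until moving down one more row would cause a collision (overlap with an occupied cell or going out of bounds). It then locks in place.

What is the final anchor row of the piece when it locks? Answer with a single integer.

Spawn at (row=0, col=1). Try each row:
  row 0: fits
  row 1: fits
  row 2: fits
  row 3: blocked -> lock at row 2

Answer: 2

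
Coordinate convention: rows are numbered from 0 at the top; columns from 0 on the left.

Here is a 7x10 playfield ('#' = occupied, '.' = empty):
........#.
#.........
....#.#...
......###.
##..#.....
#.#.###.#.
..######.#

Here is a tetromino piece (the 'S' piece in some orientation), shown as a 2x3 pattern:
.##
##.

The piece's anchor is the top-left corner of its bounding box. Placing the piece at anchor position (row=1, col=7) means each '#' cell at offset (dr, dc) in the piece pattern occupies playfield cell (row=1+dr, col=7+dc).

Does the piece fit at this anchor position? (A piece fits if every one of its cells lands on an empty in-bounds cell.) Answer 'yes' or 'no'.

Answer: yes

Derivation:
Check each piece cell at anchor (1, 7):
  offset (0,1) -> (1,8): empty -> OK
  offset (0,2) -> (1,9): empty -> OK
  offset (1,0) -> (2,7): empty -> OK
  offset (1,1) -> (2,8): empty -> OK
All cells valid: yes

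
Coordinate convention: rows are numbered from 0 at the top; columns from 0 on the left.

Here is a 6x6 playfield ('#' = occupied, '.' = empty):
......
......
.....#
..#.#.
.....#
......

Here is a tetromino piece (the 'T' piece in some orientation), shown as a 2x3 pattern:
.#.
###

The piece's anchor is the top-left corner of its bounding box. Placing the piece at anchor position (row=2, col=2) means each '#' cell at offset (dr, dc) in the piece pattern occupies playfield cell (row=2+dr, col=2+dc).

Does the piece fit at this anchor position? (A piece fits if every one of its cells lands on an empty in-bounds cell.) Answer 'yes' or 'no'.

Answer: no

Derivation:
Check each piece cell at anchor (2, 2):
  offset (0,1) -> (2,3): empty -> OK
  offset (1,0) -> (3,2): occupied ('#') -> FAIL
  offset (1,1) -> (3,3): empty -> OK
  offset (1,2) -> (3,4): occupied ('#') -> FAIL
All cells valid: no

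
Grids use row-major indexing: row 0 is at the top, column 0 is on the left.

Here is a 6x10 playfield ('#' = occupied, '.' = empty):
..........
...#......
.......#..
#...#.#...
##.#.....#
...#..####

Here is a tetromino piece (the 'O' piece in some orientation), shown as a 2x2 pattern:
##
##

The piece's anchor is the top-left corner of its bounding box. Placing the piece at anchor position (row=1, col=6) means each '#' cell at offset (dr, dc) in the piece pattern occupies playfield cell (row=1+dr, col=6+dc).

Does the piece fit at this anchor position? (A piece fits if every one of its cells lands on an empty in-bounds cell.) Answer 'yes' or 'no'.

Answer: no

Derivation:
Check each piece cell at anchor (1, 6):
  offset (0,0) -> (1,6): empty -> OK
  offset (0,1) -> (1,7): empty -> OK
  offset (1,0) -> (2,6): empty -> OK
  offset (1,1) -> (2,7): occupied ('#') -> FAIL
All cells valid: no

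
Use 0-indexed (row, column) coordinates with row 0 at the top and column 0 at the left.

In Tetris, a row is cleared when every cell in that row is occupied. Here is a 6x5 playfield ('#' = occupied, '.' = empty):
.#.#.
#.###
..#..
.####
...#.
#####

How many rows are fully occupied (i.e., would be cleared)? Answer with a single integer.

Check each row:
  row 0: 3 empty cells -> not full
  row 1: 1 empty cell -> not full
  row 2: 4 empty cells -> not full
  row 3: 1 empty cell -> not full
  row 4: 4 empty cells -> not full
  row 5: 0 empty cells -> FULL (clear)
Total rows cleared: 1

Answer: 1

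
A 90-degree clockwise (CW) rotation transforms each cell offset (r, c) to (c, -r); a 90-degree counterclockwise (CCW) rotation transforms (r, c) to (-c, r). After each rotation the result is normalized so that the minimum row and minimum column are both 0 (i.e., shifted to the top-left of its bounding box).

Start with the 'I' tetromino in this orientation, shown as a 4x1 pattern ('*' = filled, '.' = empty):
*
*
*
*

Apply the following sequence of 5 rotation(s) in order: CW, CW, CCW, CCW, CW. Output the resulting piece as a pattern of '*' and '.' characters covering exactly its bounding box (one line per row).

Answer: ****

Derivation:
Start:
*
*
*
*
After rotation 1 (CW):
****
After rotation 2 (CW):
*
*
*
*
After rotation 3 (CCW):
****
After rotation 4 (CCW):
*
*
*
*
After rotation 5 (CW):
****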